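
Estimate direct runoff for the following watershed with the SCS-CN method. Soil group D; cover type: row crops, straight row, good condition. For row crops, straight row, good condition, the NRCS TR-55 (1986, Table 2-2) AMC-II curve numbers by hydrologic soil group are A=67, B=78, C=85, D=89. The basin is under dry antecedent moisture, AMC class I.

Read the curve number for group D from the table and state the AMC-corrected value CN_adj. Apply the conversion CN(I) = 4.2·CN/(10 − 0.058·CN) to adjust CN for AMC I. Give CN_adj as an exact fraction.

NRCS table: row crops, straight row, good condition, soil group D → CN(II) = 89
Adjust CN=89 to AMC I: 4.2·89/(10 − 0.058·89) → (1869/5) ÷ (2419/500) = 186900/2419 ≈ 77.263

CN_adj = 186900/2419 ≈ 77.263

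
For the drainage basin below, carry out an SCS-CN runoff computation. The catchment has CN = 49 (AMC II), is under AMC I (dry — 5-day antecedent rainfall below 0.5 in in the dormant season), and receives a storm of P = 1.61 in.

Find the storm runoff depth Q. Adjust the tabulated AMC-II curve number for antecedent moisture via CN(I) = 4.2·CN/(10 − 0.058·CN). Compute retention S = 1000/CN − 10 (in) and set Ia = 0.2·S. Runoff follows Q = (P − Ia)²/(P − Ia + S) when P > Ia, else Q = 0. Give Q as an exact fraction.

Q = 0 in ≈ 0.000 in

CN(I) from CN(II)=49: (4.2·49)/(10 − 0.058·49) = 34300/1193 ≈ 28.751
Max retention: S = 1000/(34300/1193) − 10 = 8500/343 in (≈ 24.781 in)
Ia = 0.2·(8500/343) = 1700/343 in ≈ 4.956 in
P = 1.610 ≤ Ia = 4.956 in: entire storm abstracted, Q = 0.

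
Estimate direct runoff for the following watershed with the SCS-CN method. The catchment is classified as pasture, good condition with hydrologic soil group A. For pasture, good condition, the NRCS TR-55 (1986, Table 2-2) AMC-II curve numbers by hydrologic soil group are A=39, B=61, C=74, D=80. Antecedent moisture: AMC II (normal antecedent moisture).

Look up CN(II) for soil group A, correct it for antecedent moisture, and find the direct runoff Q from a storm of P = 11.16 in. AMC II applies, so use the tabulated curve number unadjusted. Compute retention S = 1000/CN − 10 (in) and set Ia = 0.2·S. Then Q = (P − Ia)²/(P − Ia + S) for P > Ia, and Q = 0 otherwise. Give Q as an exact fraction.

Q = 61324561/22503975 in ≈ 2.725 in

NRCS table: pasture, good condition, soil group A → CN(II) = 39
Average conditions: CN = 39 (no AMC adjustment).
Max retention: S = 1000/39 − 10 = 610/39 in (≈ 15.641 in)
Ia = 0.2S: 0.2·15.641 = 3.128 in (exactly 122/39)
Since P=11.160 > Ia=3.128: effective rainfall P−Ia = 7831/975 in
Q = (7831/975)²/((7831/975) + 610/39) = (61324561/950625)/(23081/975) = 61324561/22503975 in ≈ 2.725 in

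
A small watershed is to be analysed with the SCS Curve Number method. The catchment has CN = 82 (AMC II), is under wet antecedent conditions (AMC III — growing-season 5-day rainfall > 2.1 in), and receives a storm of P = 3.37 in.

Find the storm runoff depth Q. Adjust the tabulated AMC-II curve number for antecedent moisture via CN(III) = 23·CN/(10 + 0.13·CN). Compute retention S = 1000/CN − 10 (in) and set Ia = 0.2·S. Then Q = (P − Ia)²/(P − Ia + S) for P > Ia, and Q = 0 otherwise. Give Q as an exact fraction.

Wet (AMC III): CN(III) = 23·82/(10 + 0.13·82) = 1886/(1033/50) = 94300/1033 ≈ 91.288
Max retention: S = 1000/(94300/1033) − 10 = 900/943 in (≈ 0.954 in)
Ia = 0.2·(900/943) = 180/943 in ≈ 0.191 in
P − Ia = 3.370 − 0.191 = 299791/94300 ≈ 3.179 in (> 0, runoff occurs)
Runoff Q = (P−Ia)²/(P−Ia+S) = (3.179)²/(3.179+0.954) = 89874643681/36757291300 ≈ 2.445 in

Q = 89874643681/36757291300 in ≈ 2.445 in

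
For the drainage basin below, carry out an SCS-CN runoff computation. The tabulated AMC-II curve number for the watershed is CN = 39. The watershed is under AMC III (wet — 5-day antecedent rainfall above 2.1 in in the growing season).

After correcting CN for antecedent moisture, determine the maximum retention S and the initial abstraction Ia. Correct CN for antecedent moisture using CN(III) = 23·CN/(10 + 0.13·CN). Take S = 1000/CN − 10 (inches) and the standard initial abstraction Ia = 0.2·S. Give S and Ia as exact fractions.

S = 6100/897 in ≈ 6.800 in; Ia = 1220/897 in ≈ 1.360 in

CN(III) from CN(II)=39: (23·39)/(10 + 0.13·39) = 89700/1507 ≈ 59.522
S = 1000/(89700/1507) − 10 = 6100/897 in ≈ 6.800 in
Initial abstraction Ia = S/5 = (6100/897)/5 = 1220/897 ≈ 1.360 in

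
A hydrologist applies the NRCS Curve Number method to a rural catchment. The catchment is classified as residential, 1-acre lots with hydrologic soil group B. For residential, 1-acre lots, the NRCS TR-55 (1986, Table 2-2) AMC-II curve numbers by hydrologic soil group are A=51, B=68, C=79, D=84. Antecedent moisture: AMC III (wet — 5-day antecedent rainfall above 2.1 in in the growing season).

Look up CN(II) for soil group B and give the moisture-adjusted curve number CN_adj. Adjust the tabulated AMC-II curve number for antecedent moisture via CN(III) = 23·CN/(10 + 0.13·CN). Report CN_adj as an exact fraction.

NRCS table: residential, 1-acre lots, soil group B → CN(II) = 68
Adjust CN=68 to AMC III: 23·68/(10 + 0.13·68) → 1564 ÷ (471/25) = 39100/471 ≈ 83.015

CN_adj = 39100/471 ≈ 83.015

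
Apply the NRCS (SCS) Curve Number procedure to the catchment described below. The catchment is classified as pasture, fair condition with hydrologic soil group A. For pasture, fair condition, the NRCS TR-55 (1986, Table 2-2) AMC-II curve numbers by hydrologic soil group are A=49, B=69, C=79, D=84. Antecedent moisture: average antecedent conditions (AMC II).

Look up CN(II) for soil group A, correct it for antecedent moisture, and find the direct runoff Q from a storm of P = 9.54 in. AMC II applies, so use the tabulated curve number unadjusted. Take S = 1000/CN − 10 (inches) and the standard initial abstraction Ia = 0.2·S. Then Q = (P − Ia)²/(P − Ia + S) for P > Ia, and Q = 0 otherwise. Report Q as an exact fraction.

NRCS table: pasture, fair condition, soil group A → CN(II) = 49
AMC II — tabulated CN = 49 applies directly.
Retention S: 1000/CN − 10 with CN=49.000 → S = 510/49 ≈ 10.408 in
Ia = 0.2S: 0.2·10.408 = 2.082 in (exactly 102/49)
P − Ia = 9.540 − 2.082 = 18273/2450 ≈ 7.458 in (> 0, runoff occurs)
Q: (18273/2450)² ÷ (43773/2450) = 111300843/35747950 in (≈ 3.113 in)

Q = 111300843/35747950 in ≈ 3.113 in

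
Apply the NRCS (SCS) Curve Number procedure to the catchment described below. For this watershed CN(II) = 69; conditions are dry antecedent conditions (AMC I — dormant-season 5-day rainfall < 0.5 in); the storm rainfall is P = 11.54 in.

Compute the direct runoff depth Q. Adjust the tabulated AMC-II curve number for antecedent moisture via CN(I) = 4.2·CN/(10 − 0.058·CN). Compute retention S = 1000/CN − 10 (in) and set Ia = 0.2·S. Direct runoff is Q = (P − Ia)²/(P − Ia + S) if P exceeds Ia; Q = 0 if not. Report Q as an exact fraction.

Q = 463860431329/105492488850 in ≈ 4.397 in

Adjust CN=69 to AMC I: 4.2·69/(10 − 0.058·69) → (1449/5) ÷ (2999/500) = 144900/2999 ≈ 48.316
Retention S: 1000/CN − 10 with CN=48.316 → S = 15500/1449 ≈ 10.697 in
Ia = 0.2S: 0.2·10.697 = 2.139 in (exactly 3100/1449)
P − Ia = 11.540 − 2.139 = 681073/72450 ≈ 9.401 in (> 0, runoff occurs)
Q = (681073/72450)²/((681073/72450) + 15500/1449) = (463860431329/5249002500)/(1456073/72450) = 463860431329/105492488850 in ≈ 4.397 in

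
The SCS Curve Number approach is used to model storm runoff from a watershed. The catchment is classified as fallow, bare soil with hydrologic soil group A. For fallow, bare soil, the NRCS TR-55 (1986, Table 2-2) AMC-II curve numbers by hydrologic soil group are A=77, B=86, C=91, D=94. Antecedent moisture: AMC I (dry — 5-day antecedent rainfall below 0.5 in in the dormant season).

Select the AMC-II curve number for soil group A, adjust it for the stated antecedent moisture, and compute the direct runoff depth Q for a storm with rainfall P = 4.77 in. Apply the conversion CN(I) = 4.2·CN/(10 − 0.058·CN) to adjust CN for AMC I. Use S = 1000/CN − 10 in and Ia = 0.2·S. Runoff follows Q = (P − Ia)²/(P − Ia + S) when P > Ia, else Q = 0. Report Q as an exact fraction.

Q = 293015433481/273484665300 in ≈ 1.071 in

NRCS table: fallow, bare soil, soil group A → CN(II) = 77
Dry (AMC I): CN(I) = 4.2·77/(10 − 0.058·77) = (1617/5)/(2767/500) = 161700/2767 ≈ 58.439
Max retention: S = 1000/(161700/2767) − 10 = 11500/1617 in (≈ 7.112 in)
Ia = 0.2·(11500/1617) = 2300/1617 in ≈ 1.422 in
Since P=4.770 > Ia=1.422: effective rainfall P−Ia = 541309/161700 in
Q = (541309/161700)²/((541309/161700) + 11500/1617) = (293015433481/26146890000)/(1691309/161700) = 293015433481/273484665300 in ≈ 1.071 in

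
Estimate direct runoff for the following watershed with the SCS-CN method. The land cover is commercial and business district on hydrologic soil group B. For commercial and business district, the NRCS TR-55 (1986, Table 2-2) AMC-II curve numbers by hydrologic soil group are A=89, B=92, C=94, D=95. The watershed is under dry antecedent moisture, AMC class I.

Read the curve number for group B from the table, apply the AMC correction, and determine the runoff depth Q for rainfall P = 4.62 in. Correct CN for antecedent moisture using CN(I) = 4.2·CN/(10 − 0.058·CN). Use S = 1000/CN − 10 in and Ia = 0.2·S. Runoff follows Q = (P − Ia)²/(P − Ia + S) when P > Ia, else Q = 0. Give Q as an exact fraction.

NRCS table: commercial and business district, soil group B → CN(II) = 92
Dry (AMC I): CN(I) = 4.2·92/(10 − 0.058·92) = (1932/5)/(583/125) = 48300/583 ≈ 82.847
S = 1000/(48300/583) − 10 = 1000/483 in ≈ 2.070 in
Initial abstraction Ia = S/5 = (1000/483)/5 = 200/483 ≈ 0.414 in
Excess rainfall: 4.620 − 0.414 = 4.206 in; P > Ia so Q > 0
Q: (101573/24150)² ÷ (151573/24150) = 10317074329/3660487950 in (≈ 2.818 in)

Q = 10317074329/3660487950 in ≈ 2.818 in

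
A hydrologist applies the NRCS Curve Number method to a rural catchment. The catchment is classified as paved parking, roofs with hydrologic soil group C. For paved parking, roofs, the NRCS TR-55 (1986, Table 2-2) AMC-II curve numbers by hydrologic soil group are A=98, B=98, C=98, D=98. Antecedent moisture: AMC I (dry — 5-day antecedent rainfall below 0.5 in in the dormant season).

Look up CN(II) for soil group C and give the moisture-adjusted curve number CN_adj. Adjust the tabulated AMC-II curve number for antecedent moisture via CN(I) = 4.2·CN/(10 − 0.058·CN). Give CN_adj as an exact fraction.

CN_adj = 102900/1079 ≈ 95.366

NRCS table: paved parking, roofs, soil group C → CN(II) = 98
CN(I) from CN(II)=98: (4.2·98)/(10 − 0.058·98) = 102900/1079 ≈ 95.366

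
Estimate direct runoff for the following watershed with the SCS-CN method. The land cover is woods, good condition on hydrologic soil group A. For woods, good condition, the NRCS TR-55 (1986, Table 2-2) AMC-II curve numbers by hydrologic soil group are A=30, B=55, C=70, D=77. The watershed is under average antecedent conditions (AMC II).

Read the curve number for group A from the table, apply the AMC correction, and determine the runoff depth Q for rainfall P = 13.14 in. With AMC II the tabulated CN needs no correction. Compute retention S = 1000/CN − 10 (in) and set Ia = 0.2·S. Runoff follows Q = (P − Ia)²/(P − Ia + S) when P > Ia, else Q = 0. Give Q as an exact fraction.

NRCS table: woods, good condition, soil group A → CN(II) = 30
Average conditions: CN = 30 (no AMC adjustment).
Retention S: 1000/CN − 10 with CN=30.000 → S = 70/3 ≈ 23.333 in
Ia = 0.2·(70/3) = 14/3 in ≈ 4.667 in
P − Ia = 13.140 − 4.667 = 1271/150 ≈ 8.473 in (> 0, runoff occurs)
Runoff Q = (P−Ia)²/(P−Ia+S) = (8.473)²/(8.473+23.333) = 1615441/715650 ≈ 2.257 in

Q = 1615441/715650 in ≈ 2.257 in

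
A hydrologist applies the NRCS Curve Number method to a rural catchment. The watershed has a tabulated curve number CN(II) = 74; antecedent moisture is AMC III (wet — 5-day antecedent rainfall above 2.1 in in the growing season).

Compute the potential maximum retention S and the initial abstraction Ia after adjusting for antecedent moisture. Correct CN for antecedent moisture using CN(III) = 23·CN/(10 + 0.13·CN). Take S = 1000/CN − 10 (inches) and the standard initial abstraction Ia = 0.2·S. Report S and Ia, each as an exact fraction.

S = 1300/851 in ≈ 1.528 in; Ia = 260/851 in ≈ 0.306 in

CN(III) from CN(II)=74: (23·74)/(10 + 0.13·74) = 85100/981 ≈ 86.748
Retention S: 1000/CN − 10 with CN=86.748 → S = 1300/851 ≈ 1.528 in
Ia = 0.2S: 0.2·1.528 = 0.306 in (exactly 260/851)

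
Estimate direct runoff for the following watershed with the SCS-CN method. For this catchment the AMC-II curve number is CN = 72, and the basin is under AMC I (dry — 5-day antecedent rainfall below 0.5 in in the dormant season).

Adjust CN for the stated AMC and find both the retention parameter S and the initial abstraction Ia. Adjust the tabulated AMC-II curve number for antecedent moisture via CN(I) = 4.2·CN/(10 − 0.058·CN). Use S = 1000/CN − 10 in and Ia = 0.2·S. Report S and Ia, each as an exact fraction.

S = 250/27 in ≈ 9.259 in; Ia = 50/27 in ≈ 1.852 in

CN(I) from CN(II)=72: (4.2·72)/(10 − 0.058·72) = 675/13 ≈ 51.923
Max retention: S = 1000/(675/13) − 10 = 250/27 in (≈ 9.259 in)
Ia = 0.2S: 0.2·9.259 = 1.852 in (exactly 50/27)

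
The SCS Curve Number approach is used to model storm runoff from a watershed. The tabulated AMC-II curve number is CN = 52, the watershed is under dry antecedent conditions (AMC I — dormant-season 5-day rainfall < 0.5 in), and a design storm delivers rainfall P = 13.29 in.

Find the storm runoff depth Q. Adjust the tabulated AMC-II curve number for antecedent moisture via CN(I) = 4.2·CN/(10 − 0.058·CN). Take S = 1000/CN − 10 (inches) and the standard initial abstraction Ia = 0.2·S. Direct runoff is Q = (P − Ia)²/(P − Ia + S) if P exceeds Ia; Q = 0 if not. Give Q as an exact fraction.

Q = 6551121721/2556544900 in ≈ 2.562 in

CN(I) from CN(II)=52: (4.2·52)/(10 − 0.058·52) = 9100/291 ≈ 31.271
S = 1000/(9100/291) − 10 = 2000/91 in ≈ 21.978 in
Initial abstraction Ia = S/5 = (2000/91)/5 = 400/91 ≈ 4.396 in
Excess rainfall: 13.290 − 4.396 = 8.894 in; P > Ia so Q > 0
Runoff Q = (P−Ia)²/(P−Ia+S) = (8.894)²/(8.894+21.978) = 6551121721/2556544900 ≈ 2.562 in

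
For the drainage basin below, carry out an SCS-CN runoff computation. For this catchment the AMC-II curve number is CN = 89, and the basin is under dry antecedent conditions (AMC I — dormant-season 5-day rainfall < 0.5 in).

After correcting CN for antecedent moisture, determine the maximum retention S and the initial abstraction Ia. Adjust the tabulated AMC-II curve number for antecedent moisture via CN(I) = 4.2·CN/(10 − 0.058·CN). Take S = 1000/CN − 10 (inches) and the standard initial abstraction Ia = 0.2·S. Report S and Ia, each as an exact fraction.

S = 5500/1869 in ≈ 2.943 in; Ia = 1100/1869 in ≈ 0.589 in

Adjust CN=89 to AMC I: 4.2·89/(10 − 0.058·89) → (1869/5) ÷ (2419/500) = 186900/2419 ≈ 77.263
S = 1000/(186900/2419) − 10 = 5500/1869 in ≈ 2.943 in
Initial abstraction Ia = S/5 = (5500/1869)/5 = 1100/1869 ≈ 0.589 in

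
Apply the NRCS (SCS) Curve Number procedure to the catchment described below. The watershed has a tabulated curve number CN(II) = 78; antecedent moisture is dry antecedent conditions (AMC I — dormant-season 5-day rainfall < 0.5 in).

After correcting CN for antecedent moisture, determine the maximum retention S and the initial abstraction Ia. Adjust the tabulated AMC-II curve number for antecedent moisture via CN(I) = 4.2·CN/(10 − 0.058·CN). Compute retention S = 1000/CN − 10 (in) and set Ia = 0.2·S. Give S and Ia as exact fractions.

S = 5500/819 in ≈ 6.716 in; Ia = 1100/819 in ≈ 1.343 in

Adjust CN=78 to AMC I: 4.2·78/(10 − 0.058·78) → (1638/5) ÷ (1369/250) = 81900/1369 ≈ 59.825
Retention S: 1000/CN − 10 with CN=59.825 → S = 5500/819 ≈ 6.716 in
Initial abstraction Ia = S/5 = (5500/819)/5 = 1100/819 ≈ 1.343 in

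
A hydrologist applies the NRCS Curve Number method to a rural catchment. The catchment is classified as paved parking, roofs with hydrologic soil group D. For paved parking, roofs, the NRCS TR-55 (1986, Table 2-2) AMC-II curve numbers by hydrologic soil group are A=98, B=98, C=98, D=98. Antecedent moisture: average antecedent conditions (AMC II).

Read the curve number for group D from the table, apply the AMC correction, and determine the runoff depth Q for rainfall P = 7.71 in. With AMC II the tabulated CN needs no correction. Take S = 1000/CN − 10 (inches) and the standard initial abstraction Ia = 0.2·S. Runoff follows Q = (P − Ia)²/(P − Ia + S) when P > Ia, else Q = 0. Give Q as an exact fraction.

NRCS table: paved parking, roofs, soil group D → CN(II) = 98
AMC II — tabulated CN = 98 applies directly.
Retention S: 1000/CN − 10 with CN=98.000 → S = 10/49 ≈ 0.204 in
Ia = 0.2S: 0.2·0.204 = 0.041 in (exactly 2/49)
Excess rainfall: 7.710 − 0.041 = 7.669 in; P > Ia so Q > 0
Runoff Q = (P−Ia)²/(P−Ia+S) = (7.669)²/(7.669+0.204) = 1412181241/189037100 ≈ 7.470 in

Q = 1412181241/189037100 in ≈ 7.470 in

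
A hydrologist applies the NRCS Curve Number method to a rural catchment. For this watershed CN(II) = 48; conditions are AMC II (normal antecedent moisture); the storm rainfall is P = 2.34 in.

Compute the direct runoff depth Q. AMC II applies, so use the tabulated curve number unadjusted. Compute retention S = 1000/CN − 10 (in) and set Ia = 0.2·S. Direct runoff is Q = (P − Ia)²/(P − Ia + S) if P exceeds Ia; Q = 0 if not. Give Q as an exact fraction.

Average conditions: CN = 48 (no AMC adjustment).
Max retention: S = 1000/48 − 10 = 65/6 in (≈ 10.833 in)
Ia = 0.2S: 0.2·10.833 = 2.167 in (exactly 13/6)
Since P=2.340 > Ia=2.167: effective rainfall P−Ia = 13/75 in
Q = (13/75)²/((13/75) + 65/6) = (169/5625)/(1651/150) = 26/9525 in ≈ 0.003 in

Q = 26/9525 in ≈ 0.003 in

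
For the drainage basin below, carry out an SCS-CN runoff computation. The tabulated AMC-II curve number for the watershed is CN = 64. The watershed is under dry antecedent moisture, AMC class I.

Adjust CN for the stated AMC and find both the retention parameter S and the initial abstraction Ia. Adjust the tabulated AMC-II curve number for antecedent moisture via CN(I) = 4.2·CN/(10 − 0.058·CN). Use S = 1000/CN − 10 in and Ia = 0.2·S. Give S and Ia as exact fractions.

CN(I) from CN(II)=64: (4.2·64)/(10 − 0.058·64) = 5600/131 ≈ 42.748
Retention S: 1000/CN − 10 with CN=42.748 → S = 375/28 ≈ 13.393 in
Initial abstraction Ia = S/5 = (375/28)/5 = 75/28 ≈ 2.679 in

S = 375/28 in ≈ 13.393 in; Ia = 75/28 in ≈ 2.679 in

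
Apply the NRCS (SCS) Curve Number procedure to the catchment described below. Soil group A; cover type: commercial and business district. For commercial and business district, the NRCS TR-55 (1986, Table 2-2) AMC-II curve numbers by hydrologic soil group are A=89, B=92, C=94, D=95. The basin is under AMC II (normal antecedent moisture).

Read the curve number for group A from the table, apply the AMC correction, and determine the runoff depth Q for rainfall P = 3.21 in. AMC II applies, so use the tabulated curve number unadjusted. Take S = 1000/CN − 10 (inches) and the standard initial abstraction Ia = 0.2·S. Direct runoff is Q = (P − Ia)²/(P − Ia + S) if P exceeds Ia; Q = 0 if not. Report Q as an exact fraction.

Q = 695324161/332584100 in ≈ 2.091 in

NRCS table: commercial and business district, soil group A → CN(II) = 89
CN(II) = 89; AMC II needs no correction.
Max retention: S = 1000/89 − 10 = 110/89 in (≈ 1.236 in)
Ia = 0.2·(110/89) = 22/89 in ≈ 0.247 in
Excess rainfall: 3.210 − 0.247 = 2.963 in; P > Ia so Q > 0
Runoff Q = (P−Ia)²/(P−Ia+S) = (2.963)²/(2.963+1.236) = 695324161/332584100 ≈ 2.091 in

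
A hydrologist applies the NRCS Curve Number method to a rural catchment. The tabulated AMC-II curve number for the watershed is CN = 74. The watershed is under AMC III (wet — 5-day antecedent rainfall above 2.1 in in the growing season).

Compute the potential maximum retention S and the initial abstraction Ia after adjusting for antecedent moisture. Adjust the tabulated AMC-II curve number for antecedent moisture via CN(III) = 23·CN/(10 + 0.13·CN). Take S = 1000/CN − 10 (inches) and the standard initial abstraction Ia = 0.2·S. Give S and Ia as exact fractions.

CN(III) from CN(II)=74: (23·74)/(10 + 0.13·74) = 85100/981 ≈ 86.748
Retention S: 1000/CN − 10 with CN=86.748 → S = 1300/851 ≈ 1.528 in
Initial abstraction Ia = S/5 = (1300/851)/5 = 260/851 ≈ 0.306 in

S = 1300/851 in ≈ 1.528 in; Ia = 260/851 in ≈ 0.306 in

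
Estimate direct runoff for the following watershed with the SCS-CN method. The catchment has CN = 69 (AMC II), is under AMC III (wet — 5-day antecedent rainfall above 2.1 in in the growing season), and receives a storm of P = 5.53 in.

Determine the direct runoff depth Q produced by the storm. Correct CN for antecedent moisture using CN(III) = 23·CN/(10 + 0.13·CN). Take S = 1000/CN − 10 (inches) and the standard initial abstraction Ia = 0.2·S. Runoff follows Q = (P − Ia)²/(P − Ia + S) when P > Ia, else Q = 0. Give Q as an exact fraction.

Q = 665221303321/178634465700 in ≈ 3.724 in

Adjust CN=69 to AMC III: 23·69/(10 + 0.13·69) → 1587 ÷ (1897/100) = 158700/1897 ≈ 83.658
S = 1000/(158700/1897) − 10 = 3100/1587 in ≈ 1.953 in
Ia = 0.2·(3100/1587) = 620/1587 in ≈ 0.391 in
P − Ia = 5.530 − 0.391 = 815611/158700 ≈ 5.139 in (> 0, runoff occurs)
Q: (815611/158700)² ÷ (1125611/158700) = 665221303321/178634465700 in (≈ 3.724 in)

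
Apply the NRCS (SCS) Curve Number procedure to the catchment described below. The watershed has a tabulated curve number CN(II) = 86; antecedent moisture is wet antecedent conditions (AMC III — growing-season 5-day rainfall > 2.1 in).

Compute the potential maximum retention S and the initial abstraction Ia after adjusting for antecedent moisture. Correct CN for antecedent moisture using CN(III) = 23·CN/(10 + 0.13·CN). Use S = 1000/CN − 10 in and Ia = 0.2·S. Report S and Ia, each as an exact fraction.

Wet (AMC III): CN(III) = 23·86/(10 + 0.13·86) = 1978/(1059/50) = 98900/1059 ≈ 93.390
Max retention: S = 1000/(98900/1059) − 10 = 700/989 in (≈ 0.708 in)
Ia = 0.2S: 0.2·0.708 = 0.142 in (exactly 140/989)

S = 700/989 in ≈ 0.708 in; Ia = 140/989 in ≈ 0.142 in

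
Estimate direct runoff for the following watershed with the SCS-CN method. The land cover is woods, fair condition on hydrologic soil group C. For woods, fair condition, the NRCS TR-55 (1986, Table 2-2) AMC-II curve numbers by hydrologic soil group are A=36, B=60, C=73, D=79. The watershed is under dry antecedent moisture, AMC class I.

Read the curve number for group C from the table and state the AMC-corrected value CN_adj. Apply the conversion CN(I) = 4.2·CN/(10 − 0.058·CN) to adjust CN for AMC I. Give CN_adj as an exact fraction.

CN_adj = 51100/961 ≈ 53.174

NRCS table: woods, fair condition, soil group C → CN(II) = 73
Adjust CN=73 to AMC I: 4.2·73/(10 − 0.058·73) → (1533/5) ÷ (2883/500) = 51100/961 ≈ 53.174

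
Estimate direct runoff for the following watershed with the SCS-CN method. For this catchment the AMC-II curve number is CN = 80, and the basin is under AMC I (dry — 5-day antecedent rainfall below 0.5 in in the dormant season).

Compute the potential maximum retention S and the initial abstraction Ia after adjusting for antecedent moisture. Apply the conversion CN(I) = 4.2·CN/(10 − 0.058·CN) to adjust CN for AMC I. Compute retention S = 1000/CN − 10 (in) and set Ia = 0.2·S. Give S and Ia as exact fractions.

S = 125/21 in ≈ 5.952 in; Ia = 25/21 in ≈ 1.190 in

Adjust CN=80 to AMC I: 4.2·80/(10 − 0.058·80) → 336 ÷ (134/25) = 4200/67 ≈ 62.687
S = 1000/(4200/67) − 10 = 125/21 in ≈ 5.952 in
Ia = 0.2·(125/21) = 25/21 in ≈ 1.190 in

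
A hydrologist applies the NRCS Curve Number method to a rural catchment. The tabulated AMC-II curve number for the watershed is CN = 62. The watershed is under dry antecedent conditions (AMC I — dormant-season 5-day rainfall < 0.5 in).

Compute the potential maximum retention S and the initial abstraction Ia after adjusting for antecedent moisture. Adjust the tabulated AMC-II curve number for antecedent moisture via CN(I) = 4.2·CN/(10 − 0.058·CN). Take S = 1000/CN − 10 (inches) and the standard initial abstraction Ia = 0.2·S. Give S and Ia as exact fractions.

S = 9500/651 in ≈ 14.593 in; Ia = 1900/651 in ≈ 2.919 in

CN(I) from CN(II)=62: (4.2·62)/(10 − 0.058·62) = 65100/1601 ≈ 40.662
Max retention: S = 1000/(65100/1601) − 10 = 9500/651 in (≈ 14.593 in)
Ia = 0.2S: 0.2·14.593 = 2.919 in (exactly 1900/651)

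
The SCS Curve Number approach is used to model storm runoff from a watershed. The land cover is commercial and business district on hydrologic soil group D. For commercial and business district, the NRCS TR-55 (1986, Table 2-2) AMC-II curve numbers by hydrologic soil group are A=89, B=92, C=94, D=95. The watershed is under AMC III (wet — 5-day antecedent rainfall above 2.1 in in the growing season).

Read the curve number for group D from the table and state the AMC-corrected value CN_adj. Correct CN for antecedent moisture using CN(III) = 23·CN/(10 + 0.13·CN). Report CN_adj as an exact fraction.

NRCS table: commercial and business district, soil group D → CN(II) = 95
Adjust CN=95 to AMC III: 23·95/(10 + 0.13·95) → 2185 ÷ (447/20) = 43700/447 ≈ 97.763

CN_adj = 43700/447 ≈ 97.763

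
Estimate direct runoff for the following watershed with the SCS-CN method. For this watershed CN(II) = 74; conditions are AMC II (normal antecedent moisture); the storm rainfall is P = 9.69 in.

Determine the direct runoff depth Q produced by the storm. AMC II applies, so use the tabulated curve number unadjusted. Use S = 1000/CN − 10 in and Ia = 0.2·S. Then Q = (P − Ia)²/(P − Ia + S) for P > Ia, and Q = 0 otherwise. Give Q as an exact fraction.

Q = 1105762009/171136100 in ≈ 6.461 in

CN(II) = 74; AMC II needs no correction.
Max retention: S = 1000/74 − 10 = 130/37 in (≈ 3.514 in)
Initial abstraction Ia = S/5 = (130/37)/5 = 26/37 ≈ 0.703 in
Excess rainfall: 9.690 − 0.703 = 8.987 in; P > Ia so Q > 0
Q: (33253/3700)² ÷ (46253/3700) = 1105762009/171136100 in (≈ 6.461 in)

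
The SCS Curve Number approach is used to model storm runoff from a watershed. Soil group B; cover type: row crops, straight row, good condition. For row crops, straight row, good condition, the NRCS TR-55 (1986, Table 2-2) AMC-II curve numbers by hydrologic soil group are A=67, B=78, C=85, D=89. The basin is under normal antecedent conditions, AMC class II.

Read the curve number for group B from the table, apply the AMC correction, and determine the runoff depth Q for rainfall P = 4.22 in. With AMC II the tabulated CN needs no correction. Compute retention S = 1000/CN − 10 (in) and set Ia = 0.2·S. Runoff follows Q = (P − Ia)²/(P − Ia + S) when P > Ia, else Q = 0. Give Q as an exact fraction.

Q = 50822641/24626550 in ≈ 2.064 in

NRCS table: row crops, straight row, good condition, soil group B → CN(II) = 78
CN(II) = 78; AMC II needs no correction.
Retention S: 1000/CN − 10 with CN=78.000 → S = 110/39 ≈ 2.821 in
Ia = 0.2S: 0.2·2.821 = 0.564 in (exactly 22/39)
Excess rainfall: 4.220 − 0.564 = 3.656 in; P > Ia so Q > 0
Runoff Q = (P−Ia)²/(P−Ia+S) = (3.656)²/(3.656+2.821) = 50822641/24626550 ≈ 2.064 in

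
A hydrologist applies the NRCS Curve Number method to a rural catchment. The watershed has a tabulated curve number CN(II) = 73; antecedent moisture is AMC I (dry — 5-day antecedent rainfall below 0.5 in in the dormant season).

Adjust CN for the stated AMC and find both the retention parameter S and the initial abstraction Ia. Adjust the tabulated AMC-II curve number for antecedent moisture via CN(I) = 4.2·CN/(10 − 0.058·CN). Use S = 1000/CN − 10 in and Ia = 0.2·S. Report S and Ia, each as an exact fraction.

Adjust CN=73 to AMC I: 4.2·73/(10 − 0.058·73) → (1533/5) ÷ (2883/500) = 51100/961 ≈ 53.174
Max retention: S = 1000/(51100/961) − 10 = 4500/511 in (≈ 8.806 in)
Initial abstraction Ia = S/5 = (4500/511)/5 = 900/511 ≈ 1.761 in

S = 4500/511 in ≈ 8.806 in; Ia = 900/511 in ≈ 1.761 in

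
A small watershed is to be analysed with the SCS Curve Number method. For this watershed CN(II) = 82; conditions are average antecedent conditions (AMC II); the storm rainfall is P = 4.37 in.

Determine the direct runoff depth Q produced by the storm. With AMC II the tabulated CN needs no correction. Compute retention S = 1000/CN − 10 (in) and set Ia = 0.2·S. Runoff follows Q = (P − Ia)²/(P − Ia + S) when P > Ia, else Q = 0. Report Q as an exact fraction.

AMC II — tabulated CN = 82 applies directly.
Retention S: 1000/CN − 10 with CN=82.000 → S = 90/41 ≈ 2.195 in
Ia = 0.2S: 0.2·2.195 = 0.439 in (exactly 18/41)
P − Ia = 4.370 − 0.439 = 16117/4100 ≈ 3.931 in (> 0, runoff occurs)
Q: (16117/4100)² ÷ (25117/4100) = 259757689/102979700 in (≈ 2.522 in)

Q = 259757689/102979700 in ≈ 2.522 in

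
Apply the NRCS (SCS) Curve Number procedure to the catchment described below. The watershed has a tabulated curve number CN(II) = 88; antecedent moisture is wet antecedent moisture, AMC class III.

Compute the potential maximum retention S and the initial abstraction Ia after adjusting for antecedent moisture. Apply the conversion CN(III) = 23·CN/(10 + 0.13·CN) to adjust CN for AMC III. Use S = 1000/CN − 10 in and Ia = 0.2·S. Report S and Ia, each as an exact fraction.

S = 150/253 in ≈ 0.593 in; Ia = 30/253 in ≈ 0.119 in

Adjust CN=88 to AMC III: 23·88/(10 + 0.13·88) → 2024 ÷ (536/25) = 6325/67 ≈ 94.403
Max retention: S = 1000/(6325/67) − 10 = 150/253 in (≈ 0.593 in)
Initial abstraction Ia = S/5 = (150/253)/5 = 30/253 ≈ 0.119 in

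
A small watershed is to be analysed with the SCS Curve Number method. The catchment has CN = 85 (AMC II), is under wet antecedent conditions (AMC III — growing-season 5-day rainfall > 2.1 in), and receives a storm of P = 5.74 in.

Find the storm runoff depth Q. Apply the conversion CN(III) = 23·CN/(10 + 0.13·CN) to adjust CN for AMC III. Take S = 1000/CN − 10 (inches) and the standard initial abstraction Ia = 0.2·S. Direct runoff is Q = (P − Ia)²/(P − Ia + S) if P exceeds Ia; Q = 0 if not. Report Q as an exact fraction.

Q = 11928353089/2428442350 in ≈ 4.912 in

Wet (AMC III): CN(III) = 23·85/(10 + 0.13·85) = 1955/(421/20) = 39100/421 ≈ 92.874
Retention S: 1000/CN − 10 with CN=92.874 → S = 300/391 ≈ 0.767 in
Initial abstraction Ia = S/5 = (300/391)/5 = 60/391 ≈ 0.153 in
P − Ia = 5.740 − 0.153 = 109217/19550 ≈ 5.587 in (> 0, runoff occurs)
Runoff Q = (P−Ia)²/(P−Ia+S) = (5.587)²/(5.587+0.767) = 11928353089/2428442350 ≈ 4.912 in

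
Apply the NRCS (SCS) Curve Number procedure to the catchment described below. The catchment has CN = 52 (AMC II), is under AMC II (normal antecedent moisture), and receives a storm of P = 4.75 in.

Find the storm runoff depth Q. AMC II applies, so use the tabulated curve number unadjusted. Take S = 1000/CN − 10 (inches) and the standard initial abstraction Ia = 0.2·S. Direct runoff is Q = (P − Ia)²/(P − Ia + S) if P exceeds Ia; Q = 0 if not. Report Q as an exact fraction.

Q = 22801/32812 in ≈ 0.695 in

AMC II — tabulated CN = 52 applies directly.
Retention S: 1000/CN − 10 with CN=52.000 → S = 120/13 ≈ 9.231 in
Ia = 0.2·(120/13) = 24/13 in ≈ 1.846 in
P − Ia = 4.750 − 1.846 = 151/52 ≈ 2.904 in (> 0, runoff occurs)
Q: (151/52)² ÷ (631/52) = 22801/32812 in (≈ 0.695 in)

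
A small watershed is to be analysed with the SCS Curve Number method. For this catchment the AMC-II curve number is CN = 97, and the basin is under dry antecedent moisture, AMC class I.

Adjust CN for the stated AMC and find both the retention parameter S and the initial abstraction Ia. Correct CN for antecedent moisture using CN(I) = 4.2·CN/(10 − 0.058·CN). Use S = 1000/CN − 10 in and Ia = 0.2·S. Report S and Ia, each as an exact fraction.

S = 500/679 in ≈ 0.736 in; Ia = 100/679 in ≈ 0.147 in

Dry (AMC I): CN(I) = 4.2·97/(10 − 0.058·97) = (2037/5)/(2187/500) = 67900/729 ≈ 93.141
Retention S: 1000/CN − 10 with CN=93.141 → S = 500/679 ≈ 0.736 in
Initial abstraction Ia = S/5 = (500/679)/5 = 100/679 ≈ 0.147 in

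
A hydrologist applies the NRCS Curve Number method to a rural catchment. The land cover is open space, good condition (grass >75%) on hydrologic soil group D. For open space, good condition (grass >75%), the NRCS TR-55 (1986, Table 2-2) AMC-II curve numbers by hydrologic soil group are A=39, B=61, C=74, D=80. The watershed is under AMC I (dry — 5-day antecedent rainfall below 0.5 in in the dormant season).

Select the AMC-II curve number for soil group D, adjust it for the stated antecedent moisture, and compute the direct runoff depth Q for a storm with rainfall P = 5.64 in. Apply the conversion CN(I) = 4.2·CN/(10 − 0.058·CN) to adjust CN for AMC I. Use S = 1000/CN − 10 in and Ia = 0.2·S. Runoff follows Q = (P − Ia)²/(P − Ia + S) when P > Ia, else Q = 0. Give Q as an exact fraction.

NRCS table: open space, good condition (grass >75%), soil group D → CN(II) = 80
Dry (AMC I): CN(I) = 4.2·80/(10 − 0.058·80) = 336/(134/25) = 4200/67 ≈ 62.687
Retention S: 1000/CN − 10 with CN=62.687 → S = 125/21 ≈ 5.952 in
Ia = 0.2S: 0.2·5.952 = 1.190 in (exactly 25/21)
Since P=5.640 > Ia=1.190: effective rainfall P−Ia = 2336/525 in
Runoff Q = (P−Ia)²/(P−Ia+S) = (4.450)²/(4.450+5.952) = 5456896/2867025 ≈ 1.903 in

Q = 5456896/2867025 in ≈ 1.903 in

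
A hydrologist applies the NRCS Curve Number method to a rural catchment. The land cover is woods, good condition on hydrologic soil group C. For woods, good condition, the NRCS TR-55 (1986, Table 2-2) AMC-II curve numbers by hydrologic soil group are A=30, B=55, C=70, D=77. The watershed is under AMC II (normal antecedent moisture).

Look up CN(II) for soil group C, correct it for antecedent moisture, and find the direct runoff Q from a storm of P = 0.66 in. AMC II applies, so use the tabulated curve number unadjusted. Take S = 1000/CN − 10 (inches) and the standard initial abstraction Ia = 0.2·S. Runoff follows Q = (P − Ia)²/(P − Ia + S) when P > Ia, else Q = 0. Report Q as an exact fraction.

NRCS table: woods, good condition, soil group C → CN(II) = 70
CN(II) = 70; AMC II needs no correction.
Max retention: S = 1000/70 − 10 = 30/7 in (≈ 4.286 in)
Ia = 0.2S: 0.2·4.286 = 0.857 in (exactly 6/7)
P = 0.660 ≤ Ia = 0.857 in: entire storm abstracted, Q = 0.

Q = 0 in ≈ 0.000 in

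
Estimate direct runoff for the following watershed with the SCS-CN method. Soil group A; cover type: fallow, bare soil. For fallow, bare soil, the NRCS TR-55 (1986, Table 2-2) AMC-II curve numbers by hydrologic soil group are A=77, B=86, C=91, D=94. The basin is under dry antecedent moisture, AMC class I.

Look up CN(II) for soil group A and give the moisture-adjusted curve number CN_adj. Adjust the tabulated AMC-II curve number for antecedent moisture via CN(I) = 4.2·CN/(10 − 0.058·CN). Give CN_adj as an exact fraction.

NRCS table: fallow, bare soil, soil group A → CN(II) = 77
Adjust CN=77 to AMC I: 4.2·77/(10 − 0.058·77) → (1617/5) ÷ (2767/500) = 161700/2767 ≈ 58.439

CN_adj = 161700/2767 ≈ 58.439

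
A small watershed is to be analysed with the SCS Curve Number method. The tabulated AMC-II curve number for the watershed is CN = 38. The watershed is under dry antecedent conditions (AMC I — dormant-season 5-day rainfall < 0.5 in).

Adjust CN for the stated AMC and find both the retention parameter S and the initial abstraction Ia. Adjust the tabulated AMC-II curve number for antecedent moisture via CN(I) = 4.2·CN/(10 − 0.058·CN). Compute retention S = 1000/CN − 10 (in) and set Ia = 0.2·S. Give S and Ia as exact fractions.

CN(I) from CN(II)=38: (4.2·38)/(10 − 0.058·38) = 39900/1949 ≈ 20.472
Retention S: 1000/CN − 10 with CN=20.472 → S = 15500/399 ≈ 38.847 in
Ia = 0.2·(15500/399) = 3100/399 in ≈ 7.769 in

S = 15500/399 in ≈ 38.847 in; Ia = 3100/399 in ≈ 7.769 in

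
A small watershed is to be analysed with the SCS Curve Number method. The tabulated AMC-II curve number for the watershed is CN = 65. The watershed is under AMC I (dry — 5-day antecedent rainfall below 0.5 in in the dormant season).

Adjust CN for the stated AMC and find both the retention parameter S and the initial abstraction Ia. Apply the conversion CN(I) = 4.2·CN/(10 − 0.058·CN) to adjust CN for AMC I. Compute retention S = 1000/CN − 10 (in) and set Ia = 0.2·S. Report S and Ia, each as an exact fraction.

Dry (AMC I): CN(I) = 4.2·65/(10 − 0.058·65) = 273/(623/100) = 3900/89 ≈ 43.820
Retention S: 1000/CN − 10 with CN=43.820 → S = 500/39 ≈ 12.821 in
Initial abstraction Ia = S/5 = (500/39)/5 = 100/39 ≈ 2.564 in

S = 500/39 in ≈ 12.821 in; Ia = 100/39 in ≈ 2.564 in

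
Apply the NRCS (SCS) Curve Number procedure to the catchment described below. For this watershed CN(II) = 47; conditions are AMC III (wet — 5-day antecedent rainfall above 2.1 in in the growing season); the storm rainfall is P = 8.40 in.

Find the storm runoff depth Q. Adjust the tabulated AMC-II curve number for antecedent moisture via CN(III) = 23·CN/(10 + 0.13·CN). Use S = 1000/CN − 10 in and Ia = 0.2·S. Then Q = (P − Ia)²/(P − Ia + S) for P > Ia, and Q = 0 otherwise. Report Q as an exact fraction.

Q = 804085202/179991905 in ≈ 4.467 in

CN(III) from CN(II)=47: (23·47)/(10 + 0.13·47) = 108100/1611 ≈ 67.101
Max retention: S = 1000/(108100/1611) − 10 = 5300/1081 in (≈ 4.903 in)
Ia = 0.2S: 0.2·4.903 = 0.981 in (exactly 1060/1081)
Since P=8.400 > Ia=0.981: effective rainfall P−Ia = 40102/5405 in
Q: (40102/5405)² ÷ (66602/5405) = 804085202/179991905 in (≈ 4.467 in)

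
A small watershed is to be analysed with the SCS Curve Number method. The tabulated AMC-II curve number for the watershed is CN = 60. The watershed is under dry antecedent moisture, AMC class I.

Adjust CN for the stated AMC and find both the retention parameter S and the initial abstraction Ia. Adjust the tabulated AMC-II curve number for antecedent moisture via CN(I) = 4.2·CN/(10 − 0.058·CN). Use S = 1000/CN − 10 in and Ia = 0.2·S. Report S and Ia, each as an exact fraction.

S = 1000/63 in ≈ 15.873 in; Ia = 200/63 in ≈ 3.175 in

CN(I) from CN(II)=60: (4.2·60)/(10 − 0.058·60) = 6300/163 ≈ 38.650
S = 1000/(6300/163) − 10 = 1000/63 in ≈ 15.873 in
Ia = 0.2S: 0.2·15.873 = 3.175 in (exactly 200/63)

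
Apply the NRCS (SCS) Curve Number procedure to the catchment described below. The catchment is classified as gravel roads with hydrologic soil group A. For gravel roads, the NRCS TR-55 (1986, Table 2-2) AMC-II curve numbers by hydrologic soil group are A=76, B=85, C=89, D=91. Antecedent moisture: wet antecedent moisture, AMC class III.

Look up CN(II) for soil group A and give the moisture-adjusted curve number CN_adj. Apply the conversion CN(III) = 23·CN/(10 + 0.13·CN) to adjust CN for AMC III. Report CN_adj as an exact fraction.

CN_adj = 43700/497 ≈ 87.928

NRCS table: gravel roads, soil group A → CN(II) = 76
CN(III) from CN(II)=76: (23·76)/(10 + 0.13·76) = 43700/497 ≈ 87.928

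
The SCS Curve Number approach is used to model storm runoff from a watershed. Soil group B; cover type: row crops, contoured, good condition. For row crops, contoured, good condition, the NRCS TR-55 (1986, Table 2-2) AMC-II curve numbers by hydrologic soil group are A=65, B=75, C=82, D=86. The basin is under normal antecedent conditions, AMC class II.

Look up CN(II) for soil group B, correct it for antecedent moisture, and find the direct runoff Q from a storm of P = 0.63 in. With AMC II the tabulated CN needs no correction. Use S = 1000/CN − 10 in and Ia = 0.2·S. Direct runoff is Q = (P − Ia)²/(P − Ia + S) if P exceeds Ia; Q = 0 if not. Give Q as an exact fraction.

NRCS table: row crops, contoured, good condition, soil group B → CN(II) = 75
AMC II — tabulated CN = 75 applies directly.
Retention S: 1000/CN − 10 with CN=75.000 → S = 10/3 ≈ 3.333 in
Initial abstraction Ia = S/5 = (10/3)/5 = 2/3 ≈ 0.667 in
P = 0.630 ≤ Ia = 0.667 in: entire storm abstracted, Q = 0.

Q = 0 in ≈ 0.000 in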